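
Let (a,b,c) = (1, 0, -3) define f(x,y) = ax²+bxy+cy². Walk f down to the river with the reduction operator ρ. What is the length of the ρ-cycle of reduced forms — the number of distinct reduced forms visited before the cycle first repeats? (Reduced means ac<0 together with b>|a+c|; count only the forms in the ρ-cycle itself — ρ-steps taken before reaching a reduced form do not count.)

D = 12, ⌊√D⌋ = 3
descent: ρ → (-3,0,1)
descent: ρ → (1,2,-2)  [lands on river]
river: ρ → (-2,2,1)
ρ-cycle length = 2 (tail of 2 descent steps not counted)

2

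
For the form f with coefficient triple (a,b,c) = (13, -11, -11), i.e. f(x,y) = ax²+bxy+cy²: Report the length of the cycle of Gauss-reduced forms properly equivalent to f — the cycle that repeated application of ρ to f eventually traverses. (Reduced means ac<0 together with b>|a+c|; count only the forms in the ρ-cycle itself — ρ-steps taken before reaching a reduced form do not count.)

D = 693, ⌊√D⌋ = 26
descent: ρ → (-11,11,13)  [lands on river]
river: ρ → (13,15,-9)
river: ρ → (-9,21,7)
river: ρ → (7,21,-9)
river: ρ → (-9,15,13)
river: ρ → (13,11,-11)
ρ-cycle length = 6 (tail of 1 descent step not counted)

6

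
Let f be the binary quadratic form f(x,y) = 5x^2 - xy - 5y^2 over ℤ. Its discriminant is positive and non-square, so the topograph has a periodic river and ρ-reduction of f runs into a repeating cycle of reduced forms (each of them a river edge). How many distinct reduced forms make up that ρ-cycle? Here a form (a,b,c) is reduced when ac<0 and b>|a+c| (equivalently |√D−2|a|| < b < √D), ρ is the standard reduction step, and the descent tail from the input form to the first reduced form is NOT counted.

D = 101, ⌊√D⌋ = 10
descent: ρ → (-5,1,5)  [lands on river]
river: ρ → (5,9,-1)
river: ρ → (-1,9,5)
river: ρ → (5,1,-5)
river: ρ → (-5,9,1)
river: ρ → (1,9,-5)
ρ-cycle length = 6 (tail of 1 descent step not counted)

6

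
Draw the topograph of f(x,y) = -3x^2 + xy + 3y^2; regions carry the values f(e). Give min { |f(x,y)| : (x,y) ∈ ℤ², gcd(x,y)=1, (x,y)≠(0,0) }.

river: ρ → (3,5,-1)
river: ρ → (-1,5,3)
river: ρ → (3,1,-3)
river: ρ → (-3,5,1)
river: ρ → (1,5,-3)
river: ρ → (-3,1,3)
closes: descent 0, river 6
min |a| on river = 1

1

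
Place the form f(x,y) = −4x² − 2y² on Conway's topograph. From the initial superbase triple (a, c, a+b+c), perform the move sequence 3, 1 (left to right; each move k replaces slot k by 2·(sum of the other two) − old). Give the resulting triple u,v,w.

start (-4,-2,-6) = (f(1,0),f(0,1),f(1,1))
replace slot 3: 2·((-4)+(-2)) − (-6) = -6 → (-4,-2,-6)
replace slot 1: 2·((-2)+(-6)) − (-4) = -12 → (-12,-2,-6)

-12,-2,-6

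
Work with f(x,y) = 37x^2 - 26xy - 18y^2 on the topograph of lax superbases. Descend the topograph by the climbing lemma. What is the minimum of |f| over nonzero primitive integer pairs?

descent: ρ → (-18,26,37)  [lands on river]
river: ρ → (37,48,-7)
river: ρ → (-7,50,30)
river: ρ → (30,10,-27)
river: ρ → (-27,44,13)
river: ρ → (13,34,-42)
river: ρ → (-42,50,5)
river: ρ → (5,50,-42)
river: ρ → (-42,34,13)
river: ρ → (13,44,-27)
river: ρ → (-27,10,30)
river: ρ → (30,50,-7)
river: ρ → (-7,48,37)
river: ρ → (37,26,-18)
river: ρ → (-18,46,17)
river: ρ → (17,56,-3)
river: ρ → (-3,52,53)
river: ρ → (53,54,-2)
river: ρ → (-2,54,53)
river: ρ → (53,52,-3)
river: ρ → (-3,56,17)
river: ρ → (17,46,-18)
closes: descent 1, river 22
min |a| on river = 2

2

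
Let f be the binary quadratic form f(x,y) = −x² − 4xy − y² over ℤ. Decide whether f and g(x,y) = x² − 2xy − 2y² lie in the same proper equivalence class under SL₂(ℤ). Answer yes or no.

D₁ = 12, D₂ = 12
river cycle of f (length 2): (-1, 2, 2), (2, 2, -1)
river cycle of g (length 2): (-2, 2, 1), (1, 2, -2)
cycles differ ⇒ inequivalent

no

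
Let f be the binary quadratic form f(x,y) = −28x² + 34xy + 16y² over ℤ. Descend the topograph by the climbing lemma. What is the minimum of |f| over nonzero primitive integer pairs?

river: ρ → (16,30,-32)
river: ρ → (-32,34,14)
river: ρ → (14,50,-8)
river: ρ → (-8,46,26)
river: ρ → (26,6,-28)
river: ρ → (-28,50,4)
river: ρ → (4,54,-2)
river: ρ → (-2,54,4)
river: ρ → (4,50,-28)
river: ρ → (-28,6,26)
river: ρ → (26,46,-8)
river: ρ → (-8,50,14)
river: ρ → (14,34,-32)
river: ρ → (-32,30,16)
river: ρ → (16,34,-28)
river: ρ → (-28,22,22)
river: ρ → (22,22,-28)
river: ρ → (-28,34,16)
closes: descent 0, river 18
min |a| on river = 2

2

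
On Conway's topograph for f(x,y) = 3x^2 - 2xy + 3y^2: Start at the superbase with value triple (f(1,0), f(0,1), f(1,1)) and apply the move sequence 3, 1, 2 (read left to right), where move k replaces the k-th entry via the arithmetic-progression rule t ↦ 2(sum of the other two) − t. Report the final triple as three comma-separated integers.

start (3,3,4) = (f(1,0),f(0,1),f(1,1))
replace slot 3: 2·(3+3) − 4 = 8 → (3,3,8)
replace slot 1: 2·(3+8) − 3 = 19 → (19,3,8)
replace slot 2: 2·(19+8) − 3 = 51 → (19,51,8)

19,51,8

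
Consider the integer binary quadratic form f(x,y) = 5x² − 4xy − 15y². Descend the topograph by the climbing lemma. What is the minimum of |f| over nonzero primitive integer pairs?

descent: ρ → (-15,4,5)
descent: ρ → (5,16,-3)  [lands on river]
river: ρ → (-3,14,10)
river: ρ → (10,6,-7)
river: ρ → (-7,8,9)
river: ρ → (9,10,-6)
river: ρ → (-6,14,5)
closes: descent 2, river 6
min |a| on river = 3

3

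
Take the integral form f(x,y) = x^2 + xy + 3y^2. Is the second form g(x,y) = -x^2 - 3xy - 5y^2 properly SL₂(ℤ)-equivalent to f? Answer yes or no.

D₁ = -11, D₂ = -11
f: reduced (well bottom): (1,1,3) with a≤c, −a<b≤a
g is negative-definite; reduce −g:
−g: translate: b→1 (≡3 mod 2), so (1,3,5)→(1,1,3)
−g: reduced (well bottom): (1,1,3) with a≤c, −a<b≤a
flip sign back: reduced form of g is (-1,-1,-3)
reduced forms (1, 1, 3) vs (-1, -1, -3) ⇒ inequivalent

no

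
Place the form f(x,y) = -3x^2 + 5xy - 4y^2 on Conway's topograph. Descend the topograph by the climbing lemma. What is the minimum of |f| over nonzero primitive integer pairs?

translate: b→1 (≡-5 mod 6), so (3,-5,4)→(3,1,2)
flip: (3,1,2)→(2,-1,3)
reduced (well bottom): (2,-1,3) with a≤c, −a<b≤a
well minimum |f| = |-2| = 2 (negative-definite)

2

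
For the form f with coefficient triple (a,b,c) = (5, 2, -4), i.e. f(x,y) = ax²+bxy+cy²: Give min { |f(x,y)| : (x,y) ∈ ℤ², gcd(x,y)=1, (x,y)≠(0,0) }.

river: ρ → (-4,6,3)
river: ρ → (3,6,-4)
river: ρ → (-4,2,5)
river: ρ → (5,8,-1)
river: ρ → (-1,8,5)
river: ρ → (5,2,-4)
closes: descent 0, river 6
min |a| on river = 1

1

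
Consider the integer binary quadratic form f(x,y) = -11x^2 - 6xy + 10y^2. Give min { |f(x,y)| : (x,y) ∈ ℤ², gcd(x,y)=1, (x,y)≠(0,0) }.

descent: ρ → (10,6,-11)  [lands on river]
river: ρ → (-11,16,5)
river: ρ → (5,14,-14)
river: ρ → (-14,14,5)
river: ρ → (5,16,-11)
river: ρ → (-11,6,10)
river: ρ → (10,14,-7)
river: ρ → (-7,14,10)
closes: descent 1, river 8
min |a| on river = 5

5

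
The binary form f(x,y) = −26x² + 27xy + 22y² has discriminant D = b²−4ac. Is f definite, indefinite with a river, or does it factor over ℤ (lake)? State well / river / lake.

D = b²−4ac = 27² − 4·(-26)·22 = 3017
D > 0 non-square ⇒ indefinite ⇒ periodic river

river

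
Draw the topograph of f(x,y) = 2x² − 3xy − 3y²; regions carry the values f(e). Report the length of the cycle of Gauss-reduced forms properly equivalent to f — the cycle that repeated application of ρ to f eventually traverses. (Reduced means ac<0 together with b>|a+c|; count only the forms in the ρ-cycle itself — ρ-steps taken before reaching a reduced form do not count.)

D = 33, ⌊√D⌋ = 5
descent: ρ → (-3,3,2)  [lands on river]
river: ρ → (2,5,-1)
river: ρ → (-1,5,2)
river: ρ → (2,3,-3)
ρ-cycle length = 4 (tail of 1 descent step not counted)

4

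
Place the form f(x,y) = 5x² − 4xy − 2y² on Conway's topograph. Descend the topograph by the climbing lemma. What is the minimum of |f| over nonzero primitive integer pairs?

descent: ρ → (-2,4,5)  [lands on river]
river: ρ → (5,6,-1)
river: ρ → (-1,6,5)
river: ρ → (5,4,-2)
closes: descent 1, river 4
min |a| on river = 1

1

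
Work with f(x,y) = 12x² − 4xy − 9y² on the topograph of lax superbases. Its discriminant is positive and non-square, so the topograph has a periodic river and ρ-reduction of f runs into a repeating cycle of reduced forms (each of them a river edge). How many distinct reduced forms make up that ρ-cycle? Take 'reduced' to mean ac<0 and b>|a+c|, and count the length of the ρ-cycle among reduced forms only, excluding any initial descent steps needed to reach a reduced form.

D = 448, ⌊√D⌋ = 21
descent: ρ → (-9,4,12)  [lands on river]
river: ρ → (12,20,-1)
river: ρ → (-1,20,12)
river: ρ → (12,4,-9)
river: ρ → (-9,14,7)
river: ρ → (7,14,-9)
ρ-cycle length = 6 (tail of 1 descent step not counted)

6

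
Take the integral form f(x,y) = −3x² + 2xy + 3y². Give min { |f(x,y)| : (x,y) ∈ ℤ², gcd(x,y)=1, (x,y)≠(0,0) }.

river: ρ → (3,4,-2)
river: ρ → (-2,4,3)
river: ρ → (3,2,-3)
river: ρ → (-3,4,2)
river: ρ → (2,4,-3)
river: ρ → (-3,2,3)
closes: descent 0, river 6
min |a| on river = 2

2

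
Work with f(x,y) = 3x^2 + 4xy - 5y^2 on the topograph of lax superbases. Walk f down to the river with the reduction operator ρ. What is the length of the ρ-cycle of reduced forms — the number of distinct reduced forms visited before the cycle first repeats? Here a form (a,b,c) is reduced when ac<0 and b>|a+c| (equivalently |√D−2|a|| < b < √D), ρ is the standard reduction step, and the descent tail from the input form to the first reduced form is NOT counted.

D = 76, ⌊√D⌋ = 8
river: ρ → (-5,6,2)
river: ρ → (2,6,-5)
river: ρ → (-5,4,3)
river: ρ → (3,8,-1)
river: ρ → (-1,8,3)
river: ρ → (3,4,-5)
ρ-cycle length = 6 (tail of 0 descent steps not counted)

6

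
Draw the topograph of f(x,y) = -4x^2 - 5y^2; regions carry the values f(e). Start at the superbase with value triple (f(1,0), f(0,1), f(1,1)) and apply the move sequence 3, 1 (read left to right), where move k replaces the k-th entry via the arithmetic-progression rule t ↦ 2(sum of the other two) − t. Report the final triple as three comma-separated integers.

start (-4,-5,-9) = (f(1,0),f(0,1),f(1,1))
replace slot 3: 2·((-4)+(-5)) − (-9) = -9 → (-4,-5,-9)
replace slot 1: 2·((-5)+(-9)) − (-4) = -24 → (-24,-5,-9)

-24,-5,-9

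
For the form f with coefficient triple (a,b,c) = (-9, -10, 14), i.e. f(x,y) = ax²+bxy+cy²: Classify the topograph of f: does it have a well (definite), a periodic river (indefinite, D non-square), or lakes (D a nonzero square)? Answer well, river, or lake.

D = b²−4ac = (-10)² − 4·(-9)·14 = 604
D > 0 non-square ⇒ indefinite ⇒ periodic river

river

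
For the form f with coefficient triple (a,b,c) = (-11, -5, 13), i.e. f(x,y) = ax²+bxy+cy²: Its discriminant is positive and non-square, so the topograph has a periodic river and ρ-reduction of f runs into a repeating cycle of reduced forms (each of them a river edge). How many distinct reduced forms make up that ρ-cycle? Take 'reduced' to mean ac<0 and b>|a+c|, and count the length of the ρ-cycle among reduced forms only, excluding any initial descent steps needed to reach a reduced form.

D = 597, ⌊√D⌋ = 24
descent: ρ → (13,5,-11)  [lands on river]
river: ρ → (-11,17,7)
river: ρ → (7,11,-17)
river: ρ → (-17,23,1)
river: ρ → (1,23,-17)
river: ρ → (-17,11,7)
river: ρ → (7,17,-11)
river: ρ → (-11,5,13)
river: ρ → (13,21,-3)
river: ρ → (-3,21,13)
ρ-cycle length = 10 (tail of 1 descent step not counted)

10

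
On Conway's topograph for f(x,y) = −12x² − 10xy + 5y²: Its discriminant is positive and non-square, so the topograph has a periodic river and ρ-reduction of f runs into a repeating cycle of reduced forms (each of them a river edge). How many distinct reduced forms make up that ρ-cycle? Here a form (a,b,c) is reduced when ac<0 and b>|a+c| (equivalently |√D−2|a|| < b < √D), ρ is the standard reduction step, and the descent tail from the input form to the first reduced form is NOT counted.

D = 340, ⌊√D⌋ = 18
descent: ρ → (5,10,-12)  [lands on river]
river: ρ → (-12,14,3)
river: ρ → (3,16,-7)
river: ρ → (-7,12,7)
river: ρ → (7,16,-3)
river: ρ → (-3,14,12)
river: ρ → (12,10,-5)
river: ρ → (-5,10,12)
river: ρ → (12,14,-3)
river: ρ → (-3,16,7)
river: ρ → (7,12,-7)
river: ρ → (-7,16,3)
river: ρ → (3,14,-12)
river: ρ → (-12,10,5)
ρ-cycle length = 14 (tail of 1 descent step not counted)

14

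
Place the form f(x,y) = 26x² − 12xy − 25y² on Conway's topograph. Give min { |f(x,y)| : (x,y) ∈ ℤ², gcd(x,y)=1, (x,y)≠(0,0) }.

descent: ρ → (-25,12,26)  [lands on river]
river: ρ → (26,40,-11)
river: ρ → (-11,48,10)
river: ρ → (10,52,-1)
river: ρ → (-1,52,10)
river: ρ → (10,48,-11)
river: ρ → (-11,40,26)
river: ρ → (26,12,-25)
river: ρ → (-25,38,13)
river: ρ → (13,40,-22)
river: ρ → (-22,48,5)
river: ρ → (5,52,-2)
river: ρ → (-2,52,5)
river: ρ → (5,48,-22)
river: ρ → (-22,40,13)
river: ρ → (13,38,-25)
closes: descent 1, river 16
min |a| on river = 1

1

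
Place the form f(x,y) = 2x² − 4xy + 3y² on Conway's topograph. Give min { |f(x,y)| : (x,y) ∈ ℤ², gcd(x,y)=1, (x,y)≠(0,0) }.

translate: b→0 (≡-4 mod 4), so (2,-4,3)→(2,0,1)
flip: (2,0,1)→(1,0,2)
reduced (well bottom): (1,0,2) with a≤c, −a<b≤a
well minimum = a = 1

1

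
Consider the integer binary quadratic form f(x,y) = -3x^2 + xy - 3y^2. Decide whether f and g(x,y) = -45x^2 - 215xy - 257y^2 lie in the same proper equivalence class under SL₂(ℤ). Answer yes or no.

D₁ = -35, D₂ = -35
f is negative-definite; reduce −f:
−f: flip: (3,-1,3)→(3,1,3)
−f: reduced (well bottom): (3,1,3) with a≤c, −a<b≤a
flip sign back: reduced form of f is (-3,-1,-3)
g is negative-definite; reduce −g:
−g: translate: b→35 (≡215 mod 90), so (45,215,257)→(45,35,7)
−g: flip: (45,35,7)→(7,-35,45)
−g: translate: b→7 (≡-35 mod 14), so (7,-35,45)→(7,7,3)
−g: flip: (7,7,3)→(3,-7,7)
−g: translate: b→-1 (≡-7 mod 6), so (3,-7,7)→(3,-1,3)
−g: flip: (3,-1,3)→(3,1,3)
−g: reduced (well bottom): (3,1,3) with a≤c, −a<b≤a
flip sign back: reduced form of g is (-3,-1,-3)
reduced forms (-3, -1, -3) vs (-3, -1, -3) ⇒ equivalent

yes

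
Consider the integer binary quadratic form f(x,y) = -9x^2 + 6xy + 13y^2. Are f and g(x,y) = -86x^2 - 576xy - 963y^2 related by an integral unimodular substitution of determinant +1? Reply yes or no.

D₁ = 504, D₂ = 504
river cycle of f (length 10): (13, 20, -2), (-2, 20, 13), (13, 6, -9), (-9, 12, 10), (10, 8, -11), (-11, 14, 7), (7, 14, -11), (-11, 8, 10), (10, 12, -9), (-9, 6, 13)
river cycle of g (length 10): (-9, 6, 13), (13, 20, -2), (-2, 20, 13), (13, 6, -9), (-9, 12, 10), (10, 8, -11), (-11, 14, 7), (7, 14, -11), (-11, 8, 10), (10, 12, -9)
cycles coincide ⇒ equivalent

yes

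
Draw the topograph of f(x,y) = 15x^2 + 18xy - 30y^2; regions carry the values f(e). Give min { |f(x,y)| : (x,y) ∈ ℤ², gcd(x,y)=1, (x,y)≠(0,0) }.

river: ρ → (-30,42,3)
river: ρ → (3,42,-30)
river: ρ → (-30,18,15)
river: ρ → (15,42,-6)
river: ρ → (-6,42,15)
river: ρ → (15,18,-30)
closes: descent 0, river 6
min |a| on river = 3

3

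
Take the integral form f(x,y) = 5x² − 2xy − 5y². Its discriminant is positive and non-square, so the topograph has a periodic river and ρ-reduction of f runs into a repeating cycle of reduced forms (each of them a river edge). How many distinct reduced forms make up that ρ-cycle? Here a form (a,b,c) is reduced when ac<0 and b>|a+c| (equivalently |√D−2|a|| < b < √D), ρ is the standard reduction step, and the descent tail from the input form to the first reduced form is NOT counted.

D = 104, ⌊√D⌋ = 10
descent: ρ → (-5,2,5)  [lands on river]
river: ρ → (5,8,-2)
river: ρ → (-2,8,5)
river: ρ → (5,2,-5)
river: ρ → (-5,8,2)
river: ρ → (2,8,-5)
ρ-cycle length = 6 (tail of 1 descent step not counted)

6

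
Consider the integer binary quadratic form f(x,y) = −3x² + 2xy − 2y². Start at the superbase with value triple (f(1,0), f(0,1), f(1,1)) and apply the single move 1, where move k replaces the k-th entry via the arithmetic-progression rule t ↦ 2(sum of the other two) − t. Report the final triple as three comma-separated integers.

start (-3,-2,-3) = (f(1,0),f(0,1),f(1,1))
replace slot 1: 2·((-2)+(-3)) − (-3) = -7 → (-7,-2,-3)

-7,-2,-3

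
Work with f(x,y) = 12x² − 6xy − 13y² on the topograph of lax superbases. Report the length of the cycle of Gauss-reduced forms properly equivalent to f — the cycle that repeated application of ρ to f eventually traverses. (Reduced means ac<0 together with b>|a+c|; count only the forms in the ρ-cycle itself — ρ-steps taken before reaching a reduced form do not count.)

D = 660, ⌊√D⌋ = 25
descent: ρ → (-13,6,12)  [lands on river]
river: ρ → (12,18,-7)
river: ρ → (-7,24,3)
river: ρ → (3,24,-7)
river: ρ → (-7,18,12)
river: ρ → (12,6,-13)
river: ρ → (-13,20,5)
river: ρ → (5,20,-13)
ρ-cycle length = 8 (tail of 1 descent step not counted)

8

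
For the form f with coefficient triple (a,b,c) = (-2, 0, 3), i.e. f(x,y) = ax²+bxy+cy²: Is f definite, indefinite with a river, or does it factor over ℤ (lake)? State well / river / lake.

D = b²−4ac = 0² − 4·(-2)·3 = 24
D > 0 non-square ⇒ indefinite ⇒ periodic river

river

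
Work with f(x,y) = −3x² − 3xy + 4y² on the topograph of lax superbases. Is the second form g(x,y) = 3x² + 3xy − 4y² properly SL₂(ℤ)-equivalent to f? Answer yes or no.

D₁ = 57, D₂ = 57
river cycle of f (length 6): (4, 3, -3), (-3, 3, 4), (4, 5, -2), (-2, 7, 1), (1, 7, -2), (-2, 5, 4)
river cycle of g (length 6): (-4, 5, 2), (2, 7, -1), (-1, 7, 2), (2, 5, -4), (-4, 3, 3), (3, 3, -4)
cycles differ ⇒ inequivalent

no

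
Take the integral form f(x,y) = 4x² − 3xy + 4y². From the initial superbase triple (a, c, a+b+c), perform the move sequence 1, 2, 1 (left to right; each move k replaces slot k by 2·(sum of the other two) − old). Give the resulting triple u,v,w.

start (4,4,5) = (f(1,0),f(0,1),f(1,1))
replace slot 1: 2·(4+5) − 4 = 14 → (14,4,5)
replace slot 2: 2·(14+5) − 4 = 34 → (14,34,5)
replace slot 1: 2·(34+5) − 14 = 64 → (64,34,5)

64,34,5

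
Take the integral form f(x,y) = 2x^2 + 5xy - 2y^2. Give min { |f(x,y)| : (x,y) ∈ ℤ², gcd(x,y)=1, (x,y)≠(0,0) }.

river: ρ → (-2,3,4)
river: ρ → (4,5,-1)
river: ρ → (-1,5,4)
river: ρ → (4,3,-2)
river: ρ → (-2,5,2)
river: ρ → (2,3,-4)
river: ρ → (-4,5,1)
river: ρ → (1,5,-4)
river: ρ → (-4,3,2)
river: ρ → (2,5,-2)
closes: descent 0, river 10
min |a| on river = 1

1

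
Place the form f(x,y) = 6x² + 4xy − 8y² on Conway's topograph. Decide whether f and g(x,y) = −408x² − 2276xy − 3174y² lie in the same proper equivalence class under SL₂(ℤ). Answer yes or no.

D₁ = 208, D₂ = 208
river cycle of f (length 10): (-8, 12, 2), (2, 12, -8), (-8, 4, 6), (6, 8, -6), (-6, 4, 8), (8, 12, -2), (-2, 12, 8), (8, 4, -6), (-6, 8, 6), (6, 4, -8)
river cycle of g (length 10): (2, 12, -8), (-8, 4, 6), (6, 8, -6), (-6, 4, 8), (8, 12, -2), (-2, 12, 8), (8, 4, -6), (-6, 8, 6), (6, 4, -8), (-8, 12, 2)
cycles coincide ⇒ equivalent

yes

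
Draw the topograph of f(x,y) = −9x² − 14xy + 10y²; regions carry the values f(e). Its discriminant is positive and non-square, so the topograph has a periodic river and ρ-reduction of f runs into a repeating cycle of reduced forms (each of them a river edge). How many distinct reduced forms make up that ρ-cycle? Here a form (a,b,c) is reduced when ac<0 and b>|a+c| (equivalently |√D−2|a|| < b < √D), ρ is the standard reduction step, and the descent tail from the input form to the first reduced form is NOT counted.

D = 556, ⌊√D⌋ = 23
descent: ρ → (10,14,-9)  [lands on river]
river: ρ → (-9,22,2)
river: ρ → (2,22,-9)
river: ρ → (-9,14,10)
river: ρ → (10,6,-13)
river: ρ → (-13,20,3)
river: ρ → (3,22,-6)
river: ρ → (-6,14,15)
river: ρ → (15,16,-5)
river: ρ → (-5,14,18)
river: ρ → (18,22,-1)
river: ρ → (-1,22,18)
river: ρ → (18,14,-5)
river: ρ → (-5,16,15)
river: ρ → (15,14,-6)
river: ρ → (-6,22,3)
river: ρ → (3,20,-13)
river: ρ → (-13,6,10)
ρ-cycle length = 18 (tail of 1 descent step not counted)

18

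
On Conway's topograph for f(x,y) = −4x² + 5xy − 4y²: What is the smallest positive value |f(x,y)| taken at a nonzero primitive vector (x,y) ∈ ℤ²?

translate: b→3 (≡-5 mod 8), so (4,-5,4)→(4,3,3)
flip: (4,3,3)→(3,-3,4)
translate: b→3 (≡-3 mod 6), so (3,-3,4)→(3,3,4)
reduced (well bottom): (3,3,4) with a≤c, −a<b≤a
well minimum |f| = |-3| = 3 (negative-definite)

3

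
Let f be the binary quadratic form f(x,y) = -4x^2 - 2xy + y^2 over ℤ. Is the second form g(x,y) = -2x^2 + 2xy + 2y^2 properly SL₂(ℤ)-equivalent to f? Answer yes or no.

D₁ = 20, D₂ = 20
river cycle of f (length 2): (1, 4, -1), (-1, 4, 1)
river cycle of g (length 2): (2, 2, -2), (-2, 2, 2)
cycles differ ⇒ inequivalent

no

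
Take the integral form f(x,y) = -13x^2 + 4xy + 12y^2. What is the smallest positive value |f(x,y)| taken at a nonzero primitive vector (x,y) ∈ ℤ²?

river: ρ → (12,20,-5)
river: ρ → (-5,20,12)
river: ρ → (12,4,-13)
river: ρ → (-13,22,3)
river: ρ → (3,20,-20)
river: ρ → (-20,20,3)
river: ρ → (3,22,-13)
river: ρ → (-13,4,12)
closes: descent 0, river 8
min |a| on river = 3

3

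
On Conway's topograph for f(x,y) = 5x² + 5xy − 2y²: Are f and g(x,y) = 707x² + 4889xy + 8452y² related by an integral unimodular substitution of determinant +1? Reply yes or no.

D₁ = 65, D₂ = 65
river cycle of f (length 6): (-2, 7, 2), (2, 5, -5), (-5, 5, 2), (2, 7, -2), (-2, 5, 5), (5, 5, -2)
river cycle of g (length 6): (5, 5, -2), (-2, 7, 2), (2, 5, -5), (-5, 5, 2), (2, 7, -2), (-2, 5, 5)
cycles coincide ⇒ equivalent

yes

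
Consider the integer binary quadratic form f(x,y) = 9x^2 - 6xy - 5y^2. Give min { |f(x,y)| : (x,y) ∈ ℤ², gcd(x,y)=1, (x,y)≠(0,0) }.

descent: ρ → (-5,6,9)  [lands on river]
river: ρ → (9,12,-2)
river: ρ → (-2,12,9)
river: ρ → (9,6,-5)
river: ρ → (-5,14,1)
river: ρ → (1,14,-5)
closes: descent 1, river 6
min |a| on river = 1

1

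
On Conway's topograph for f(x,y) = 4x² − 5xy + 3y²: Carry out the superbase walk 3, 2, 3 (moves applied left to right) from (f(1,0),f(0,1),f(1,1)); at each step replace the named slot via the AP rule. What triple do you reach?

start (4,3,2) = (f(1,0),f(0,1),f(1,1))
replace slot 3: 2·(4+3) − 2 = 12 → (4,3,12)
replace slot 2: 2·(4+12) − 3 = 29 → (4,29,12)
replace slot 3: 2·(4+29) − 12 = 54 → (4,29,54)

4,29,54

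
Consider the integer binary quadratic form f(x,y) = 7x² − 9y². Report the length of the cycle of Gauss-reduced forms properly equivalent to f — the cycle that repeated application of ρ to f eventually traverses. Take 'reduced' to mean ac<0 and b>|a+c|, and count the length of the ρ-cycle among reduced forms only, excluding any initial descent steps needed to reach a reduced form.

D = 252, ⌊√D⌋ = 15
descent: ρ → (-9,0,7)
descent: ρ → (7,14,-2)  [lands on river]
river: ρ → (-2,14,7)
ρ-cycle length = 2 (tail of 2 descent steps not counted)

2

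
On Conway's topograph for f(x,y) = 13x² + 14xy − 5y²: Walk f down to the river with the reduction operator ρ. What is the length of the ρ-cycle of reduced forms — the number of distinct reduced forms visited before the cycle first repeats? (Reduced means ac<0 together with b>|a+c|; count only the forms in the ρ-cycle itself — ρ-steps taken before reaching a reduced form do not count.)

D = 456, ⌊√D⌋ = 21
river: ρ → (-5,16,10)
river: ρ → (10,4,-11)
river: ρ → (-11,18,3)
river: ρ → (3,18,-11)
river: ρ → (-11,4,10)
river: ρ → (10,16,-5)
river: ρ → (-5,14,13)
river: ρ → (13,12,-6)
river: ρ → (-6,12,13)
river: ρ → (13,14,-5)
ρ-cycle length = 10 (tail of 0 descent steps not counted)

10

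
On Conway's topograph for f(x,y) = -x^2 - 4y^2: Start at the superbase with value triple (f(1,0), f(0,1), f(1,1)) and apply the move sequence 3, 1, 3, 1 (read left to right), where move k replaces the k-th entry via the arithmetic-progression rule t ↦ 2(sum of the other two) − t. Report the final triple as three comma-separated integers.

start (-1,-4,-5) = (f(1,0),f(0,1),f(1,1))
replace slot 3: 2·((-1)+(-4)) − (-5) = -5 → (-1,-4,-5)
replace slot 1: 2·((-4)+(-5)) − (-1) = -17 → (-17,-4,-5)
replace slot 3: 2·((-17)+(-4)) − (-5) = -37 → (-17,-4,-37)
replace slot 1: 2·((-4)+(-37)) − (-17) = -65 → (-65,-4,-37)

-65,-4,-37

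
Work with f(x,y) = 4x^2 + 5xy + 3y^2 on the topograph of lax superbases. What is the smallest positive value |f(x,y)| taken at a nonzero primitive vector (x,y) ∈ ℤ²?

translate: b→-3 (≡5 mod 8), so (4,5,3)→(4,-3,2)
flip: (4,-3,2)→(2,3,4)
translate: b→-1 (≡3 mod 4), so (2,3,4)→(2,-1,3)
reduced (well bottom): (2,-1,3) with a≤c, −a<b≤a
well minimum = a = 2

2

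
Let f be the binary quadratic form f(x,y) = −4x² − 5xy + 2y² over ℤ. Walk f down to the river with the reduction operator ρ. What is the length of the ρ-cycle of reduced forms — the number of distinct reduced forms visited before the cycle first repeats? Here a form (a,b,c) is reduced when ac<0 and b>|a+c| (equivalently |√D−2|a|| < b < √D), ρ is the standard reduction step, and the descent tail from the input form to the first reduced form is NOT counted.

D = 57, ⌊√D⌋ = 7
descent: ρ → (2,5,-4)  [lands on river]
river: ρ → (-4,3,3)
river: ρ → (3,3,-4)
river: ρ → (-4,5,2)
river: ρ → (2,7,-1)
river: ρ → (-1,7,2)
ρ-cycle length = 6 (tail of 1 descent step not counted)

6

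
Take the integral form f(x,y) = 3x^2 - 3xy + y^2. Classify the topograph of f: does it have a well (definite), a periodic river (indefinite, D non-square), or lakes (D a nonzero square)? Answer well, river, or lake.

D = b²−4ac = (-3)² − 4·3·1 = -3
D < 0 ⇒ definite ⇒ every region one sign ⇒ single well

well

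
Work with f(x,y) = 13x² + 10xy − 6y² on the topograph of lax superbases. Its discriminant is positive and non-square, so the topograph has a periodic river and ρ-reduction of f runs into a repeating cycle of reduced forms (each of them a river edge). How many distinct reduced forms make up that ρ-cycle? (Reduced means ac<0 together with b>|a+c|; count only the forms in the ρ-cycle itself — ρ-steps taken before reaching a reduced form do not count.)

D = 412, ⌊√D⌋ = 20
river: ρ → (-6,14,9)
river: ρ → (9,4,-11)
river: ρ → (-11,18,2)
river: ρ → (2,18,-11)
river: ρ → (-11,4,9)
river: ρ → (9,14,-6)
river: ρ → (-6,10,13)
river: ρ → (13,16,-3)
river: ρ → (-3,20,1)
river: ρ → (1,20,-3)
river: ρ → (-3,16,13)
river: ρ → (13,10,-6)
ρ-cycle length = 12 (tail of 0 descent steps not counted)

12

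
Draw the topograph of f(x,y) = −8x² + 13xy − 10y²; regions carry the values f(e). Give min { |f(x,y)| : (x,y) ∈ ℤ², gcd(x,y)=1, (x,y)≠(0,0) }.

translate: b→3 (≡-13 mod 16), so (8,-13,10)→(8,3,5)
flip: (8,3,5)→(5,-3,8)
reduced (well bottom): (5,-3,8) with a≤c, −a<b≤a
well minimum |f| = |-5| = 5 (negative-definite)

5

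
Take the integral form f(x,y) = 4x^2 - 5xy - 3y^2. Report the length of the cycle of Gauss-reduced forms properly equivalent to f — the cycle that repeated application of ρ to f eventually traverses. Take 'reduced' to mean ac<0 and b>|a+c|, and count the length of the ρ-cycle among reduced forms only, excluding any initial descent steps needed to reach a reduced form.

D = 73, ⌊√D⌋ = 8
descent: ρ → (-3,5,4)  [lands on river]
river: ρ → (4,3,-4)
river: ρ → (-4,5,3)
river: ρ → (3,7,-2)
river: ρ → (-2,5,6)
river: ρ → (6,7,-1)
river: ρ → (-1,7,6)
river: ρ → (6,5,-2)
river: ρ → (-2,7,3)
river: ρ → (3,5,-4)
river: ρ → (-4,3,4)
river: ρ → (4,5,-3)
river: ρ → (-3,7,2)
river: ρ → (2,5,-6)
river: ρ → (-6,7,1)
river: ρ → (1,7,-6)
river: ρ → (-6,5,2)
river: ρ → (2,7,-3)
ρ-cycle length = 18 (tail of 1 descent step not counted)

18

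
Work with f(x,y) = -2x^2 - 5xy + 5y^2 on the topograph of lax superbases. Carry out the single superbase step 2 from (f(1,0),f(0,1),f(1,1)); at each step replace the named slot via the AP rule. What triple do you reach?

start (-2,5,-2) = (f(1,0),f(0,1),f(1,1))
replace slot 2: 2·((-2)+(-2)) − 5 = -13 → (-2,-13,-2)

-2,-13,-2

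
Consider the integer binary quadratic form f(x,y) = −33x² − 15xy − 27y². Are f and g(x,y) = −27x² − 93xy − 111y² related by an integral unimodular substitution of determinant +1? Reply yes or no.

D₁ = -3339, D₂ = -3339
f is negative-definite; reduce −f:
−f: flip: (33,15,27)→(27,-15,33)
−f: reduced (well bottom): (27,-15,33) with a≤c, −a<b≤a
flip sign back: reduced form of f is (-27,15,-33)
g is negative-definite; reduce −g:
−g: translate: b→-15 (≡93 mod 54), so (27,93,111)→(27,-15,33)
−g: reduced (well bottom): (27,-15,33) with a≤c, −a<b≤a
flip sign back: reduced form of g is (-27,15,-33)
reduced forms (-27, 15, -33) vs (-27, 15, -33) ⇒ equivalent

yes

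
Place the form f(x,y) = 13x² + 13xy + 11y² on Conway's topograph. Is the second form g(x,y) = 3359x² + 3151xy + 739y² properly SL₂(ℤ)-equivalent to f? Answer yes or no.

D₁ = -403, D₂ = -403
f: flip: (13,13,11)→(11,-13,13)
f: translate: b→9 (≡-13 mod 22), so (11,-13,13)→(11,9,11)
f: reduced (well bottom): (11,9,11) with a≤c, −a<b≤a
g: flip: (3359,3151,739)→(739,-3151,3359)
g: translate: b→-195 (≡-3151 mod 1478), so (739,-3151,3359)→(739,-195,13)
g: flip: (739,-195,13)→(13,195,739)
g: translate: b→13 (≡195 mod 26), so (13,195,739)→(13,13,11)
g: flip: (13,13,11)→(11,-13,13)
g: translate: b→9 (≡-13 mod 22), so (11,-13,13)→(11,9,11)
g: reduced (well bottom): (11,9,11) with a≤c, −a<b≤a
reduced forms (11, 9, 11) vs (11, 9, 11) ⇒ equivalent

yes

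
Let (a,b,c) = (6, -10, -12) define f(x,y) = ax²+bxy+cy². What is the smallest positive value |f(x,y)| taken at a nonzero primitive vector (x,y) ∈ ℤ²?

descent: ρ → (-12,10,6)  [lands on river]
river: ρ → (6,14,-8)
river: ρ → (-8,18,2)
river: ρ → (2,18,-8)
river: ρ → (-8,14,6)
river: ρ → (6,10,-12)
river: ρ → (-12,14,4)
river: ρ → (4,18,-4)
river: ρ → (-4,14,12)
river: ρ → (12,10,-6)
river: ρ → (-6,14,8)
river: ρ → (8,18,-2)
river: ρ → (-2,18,8)
river: ρ → (8,14,-6)
river: ρ → (-6,10,12)
river: ρ → (12,14,-4)
river: ρ → (-4,18,4)
river: ρ → (4,14,-12)
closes: descent 1, river 18
min |a| on river = 2

2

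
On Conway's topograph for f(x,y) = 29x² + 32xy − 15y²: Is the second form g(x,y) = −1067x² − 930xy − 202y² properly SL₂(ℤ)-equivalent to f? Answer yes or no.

D₁ = 2764, D₂ = 2764
river cycle of f (length 38): (-15, 28, 33), (33, 38, -10), (-10, 42, 25), (25, 8, -27), (-27, 46, 6), (6, 50, -11), (-11, 38, 30), (30, 22, -19), (-19, 16, 33), (33, 50, -2), … (28 more)
river cycle of g (length 38): (-15, 28, 33), (33, 38, -10), (-10, 42, 25), (25, 8, -27), (-27, 46, 6), (6, 50, -11), (-11, 38, 30), (30, 22, -19), (-19, 16, 33), (33, 50, -2), … (28 more)
cycles coincide ⇒ equivalent

yes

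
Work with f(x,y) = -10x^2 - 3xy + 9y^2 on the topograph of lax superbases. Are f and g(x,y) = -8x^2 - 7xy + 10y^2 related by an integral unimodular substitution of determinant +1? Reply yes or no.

D₁ = 369, D₂ = 369
river cycle of f (length 16): (9, 3, -10), (-10, 17, 2), (2, 19, -1), (-1, 19, 2), (2, 17, -10), (-10, 3, 9), (9, 15, -4), (-4, 17, 5), (5, 13, -10), (-10, 7, 8), … (6 more)
river cycle of g (length 16): (10, 7, -8), (-8, 9, 9), (9, 9, -8), (-8, 7, 10), (10, 13, -5), (-5, 17, 4), (4, 15, -9), (-9, 3, 10), (10, 17, -2), (-2, 19, 1), … (6 more)
cycles differ ⇒ inequivalent

no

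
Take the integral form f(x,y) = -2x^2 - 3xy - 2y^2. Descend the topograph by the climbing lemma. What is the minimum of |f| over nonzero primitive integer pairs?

translate: b→-1 (≡3 mod 4), so (2,3,2)→(2,-1,1)
flip: (2,-1,1)→(1,1,2)
reduced (well bottom): (1,1,2) with a≤c, −a<b≤a
well minimum |f| = |-1| = 1 (negative-definite)

1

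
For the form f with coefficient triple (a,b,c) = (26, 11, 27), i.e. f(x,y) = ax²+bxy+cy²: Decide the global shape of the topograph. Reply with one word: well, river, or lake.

D = b²−4ac = 11² − 4·26·27 = -2687
D < 0 ⇒ definite ⇒ every region one sign ⇒ single well

well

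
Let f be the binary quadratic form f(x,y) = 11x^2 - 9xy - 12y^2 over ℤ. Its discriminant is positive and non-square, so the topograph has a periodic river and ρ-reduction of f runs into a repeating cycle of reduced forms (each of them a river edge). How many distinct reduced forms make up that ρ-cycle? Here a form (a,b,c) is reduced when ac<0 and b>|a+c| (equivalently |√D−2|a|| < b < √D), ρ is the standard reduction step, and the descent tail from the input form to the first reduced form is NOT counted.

D = 609, ⌊√D⌋ = 24
descent: ρ → (-12,9,11)  [lands on river]
river: ρ → (11,13,-10)
river: ρ → (-10,7,14)
river: ρ → (14,21,-3)
river: ρ → (-3,21,14)
river: ρ → (14,7,-10)
river: ρ → (-10,13,11)
river: ρ → (11,9,-12)
river: ρ → (-12,15,8)
river: ρ → (8,17,-10)
river: ρ → (-10,23,2)
river: ρ → (2,21,-21)
river: ρ → (-21,21,2)
river: ρ → (2,23,-10)
river: ρ → (-10,17,8)
river: ρ → (8,15,-12)
ρ-cycle length = 16 (tail of 1 descent step not counted)

16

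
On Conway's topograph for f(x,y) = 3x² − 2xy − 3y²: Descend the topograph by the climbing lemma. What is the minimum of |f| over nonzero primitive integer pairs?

descent: ρ → (-3,2,3)  [lands on river]
river: ρ → (3,4,-2)
river: ρ → (-2,4,3)
river: ρ → (3,2,-3)
river: ρ → (-3,4,2)
river: ρ → (2,4,-3)
closes: descent 1, river 6
min |a| on river = 2

2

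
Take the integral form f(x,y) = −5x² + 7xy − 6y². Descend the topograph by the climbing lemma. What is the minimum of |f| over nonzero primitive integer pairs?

translate: b→3 (≡-7 mod 10), so (5,-7,6)→(5,3,4)
flip: (5,3,4)→(4,-3,5)
reduced (well bottom): (4,-3,5) with a≤c, −a<b≤a
well minimum |f| = |-4| = 4 (negative-definite)

4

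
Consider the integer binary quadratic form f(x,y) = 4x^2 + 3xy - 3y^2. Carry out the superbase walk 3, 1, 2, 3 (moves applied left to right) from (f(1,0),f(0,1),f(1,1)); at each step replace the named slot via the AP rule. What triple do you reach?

start (4,-3,4) = (f(1,0),f(0,1),f(1,1))
replace slot 3: 2·(4+(-3)) − 4 = -2 → (4,-3,-2)
replace slot 1: 2·((-3)+(-2)) − 4 = -14 → (-14,-3,-2)
replace slot 2: 2·((-14)+(-2)) − (-3) = -29 → (-14,-29,-2)
replace slot 3: 2·((-14)+(-29)) − (-2) = -84 → (-14,-29,-84)

-14,-29,-84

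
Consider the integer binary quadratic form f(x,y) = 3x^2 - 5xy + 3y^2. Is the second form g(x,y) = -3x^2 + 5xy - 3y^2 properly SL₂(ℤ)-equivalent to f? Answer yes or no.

D₁ = -11, D₂ = -11
f: translate: b→1 (≡-5 mod 6), so (3,-5,3)→(3,1,1)
f: flip: (3,1,1)→(1,-1,3)
f: translate: b→1 (≡-1 mod 2), so (1,-1,3)→(1,1,3)
f: reduced (well bottom): (1,1,3) with a≤c, −a<b≤a
g is negative-definite; reduce −g:
−g: translate: b→1 (≡-5 mod 6), so (3,-5,3)→(3,1,1)
−g: flip: (3,1,1)→(1,-1,3)
−g: translate: b→1 (≡-1 mod 2), so (1,-1,3)→(1,1,3)
−g: reduced (well bottom): (1,1,3) with a≤c, −a<b≤a
flip sign back: reduced form of g is (-1,-1,-3)
reduced forms (1, 1, 3) vs (-1, -1, -3) ⇒ inequivalent

no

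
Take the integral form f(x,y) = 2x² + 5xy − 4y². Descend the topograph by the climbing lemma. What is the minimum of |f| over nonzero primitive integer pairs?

river: ρ → (-4,3,3)
river: ρ → (3,3,-4)
river: ρ → (-4,5,2)
river: ρ → (2,7,-1)
river: ρ → (-1,7,2)
river: ρ → (2,5,-4)
closes: descent 0, river 6
min |a| on river = 1

1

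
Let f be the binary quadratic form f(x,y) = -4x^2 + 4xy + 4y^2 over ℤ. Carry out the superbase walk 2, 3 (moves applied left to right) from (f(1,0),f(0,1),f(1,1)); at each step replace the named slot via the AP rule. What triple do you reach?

start (-4,4,4) = (f(1,0),f(0,1),f(1,1))
replace slot 2: 2·((-4)+4) − 4 = -4 → (-4,-4,4)
replace slot 3: 2·((-4)+(-4)) − 4 = -20 → (-4,-4,-20)

-4,-4,-20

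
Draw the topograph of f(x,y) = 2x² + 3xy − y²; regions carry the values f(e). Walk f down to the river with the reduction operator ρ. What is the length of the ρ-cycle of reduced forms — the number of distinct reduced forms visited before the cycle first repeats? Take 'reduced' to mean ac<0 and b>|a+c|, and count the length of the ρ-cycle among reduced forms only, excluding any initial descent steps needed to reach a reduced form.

D = 17, ⌊√D⌋ = 4
river: ρ → (-1,3,2)
river: ρ → (2,1,-2)
river: ρ → (-2,3,1)
river: ρ → (1,3,-2)
river: ρ → (-2,1,2)
river: ρ → (2,3,-1)
ρ-cycle length = 6 (tail of 0 descent steps not counted)

6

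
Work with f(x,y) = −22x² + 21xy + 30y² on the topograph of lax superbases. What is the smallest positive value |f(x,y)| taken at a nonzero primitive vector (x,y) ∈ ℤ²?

river: ρ → (30,39,-13)
river: ρ → (-13,39,30)
river: ρ → (30,21,-22)
river: ρ → (-22,23,29)
river: ρ → (29,35,-16)
river: ρ → (-16,29,35)
river: ρ → (35,41,-10)
river: ρ → (-10,39,39)
river: ρ → (39,39,-10)
river: ρ → (-10,41,35)
river: ρ → (35,29,-16)
river: ρ → (-16,35,29)
river: ρ → (29,23,-22)
river: ρ → (-22,21,30)
closes: descent 0, river 14
min |a| on river = 10

10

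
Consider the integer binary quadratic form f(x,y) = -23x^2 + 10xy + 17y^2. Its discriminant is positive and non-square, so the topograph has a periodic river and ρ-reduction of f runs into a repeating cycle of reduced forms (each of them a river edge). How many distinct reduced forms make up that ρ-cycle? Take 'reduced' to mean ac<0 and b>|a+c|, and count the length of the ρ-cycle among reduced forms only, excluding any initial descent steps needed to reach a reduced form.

D = 1664, ⌊√D⌋ = 40
river: ρ → (17,24,-16)
river: ρ → (-16,40,1)
river: ρ → (1,40,-16)
river: ρ → (-16,24,17)
river: ρ → (17,10,-23)
river: ρ → (-23,36,4)
river: ρ → (4,36,-23)
river: ρ → (-23,10,17)
ρ-cycle length = 8 (tail of 0 descent steps not counted)

8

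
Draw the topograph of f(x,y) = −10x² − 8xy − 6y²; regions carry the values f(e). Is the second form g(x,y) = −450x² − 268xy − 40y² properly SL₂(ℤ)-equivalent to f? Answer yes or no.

D₁ = -176, D₂ = -176
f is negative-definite; reduce −f:
−f: flip: (10,8,6)→(6,-8,10)
−f: translate: b→4 (≡-8 mod 12), so (6,-8,10)→(6,4,8)
−f: reduced (well bottom): (6,4,8) with a≤c, −a<b≤a
flip sign back: reduced form of f is (-6,-4,-8)
g is negative-definite; reduce −g:
−g: flip: (450,268,40)→(40,-268,450)
−g: translate: b→-28 (≡-268 mod 80), so (40,-268,450)→(40,-28,6)
−g: flip: (40,-28,6)→(6,28,40)
−g: translate: b→4 (≡28 mod 12), so (6,28,40)→(6,4,8)
−g: reduced (well bottom): (6,4,8) with a≤c, −a<b≤a
flip sign back: reduced form of g is (-6,-4,-8)
reduced forms (-6, -4, -8) vs (-6, -4, -8) ⇒ equivalent

yes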